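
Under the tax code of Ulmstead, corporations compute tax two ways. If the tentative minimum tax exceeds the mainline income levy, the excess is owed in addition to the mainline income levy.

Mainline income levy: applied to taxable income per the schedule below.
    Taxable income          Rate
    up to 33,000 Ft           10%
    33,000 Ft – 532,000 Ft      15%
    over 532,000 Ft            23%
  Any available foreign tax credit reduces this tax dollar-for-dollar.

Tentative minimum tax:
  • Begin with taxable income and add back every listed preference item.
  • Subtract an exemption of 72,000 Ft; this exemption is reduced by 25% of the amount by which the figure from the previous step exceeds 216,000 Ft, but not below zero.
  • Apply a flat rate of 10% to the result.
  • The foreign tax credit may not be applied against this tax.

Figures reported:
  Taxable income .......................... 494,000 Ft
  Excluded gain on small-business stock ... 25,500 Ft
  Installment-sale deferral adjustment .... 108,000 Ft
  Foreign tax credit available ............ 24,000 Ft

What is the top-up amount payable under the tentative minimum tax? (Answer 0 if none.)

Tentative minimum tax:
  Adjusted income: 494,000 Ft + 25,500 Ft + 108,000 Ft = 627,500 Ft
  Exemption: 25% × (627,500 Ft − 216,000 Ft) = 102,875 Ft ≥ 72,000 Ft, so the exemption is fully phased out
  Base: 627,500 Ft − 0 Ft = 627,500 Ft
  627,500 Ft × 10% = 62,750 Ft

Mainline income levy:
  33,000 Ft × 10% = 3,300 Ft
  461,000 Ft × 15% = 69,150 Ft
  → 72,450 Ft
  Less foreign tax credit 24,000 Ft → 48,450 Ft

Excess of tentative minimum tax over mainline income levy: 62,750 Ft − 48,450 Ft = 14,300 Ft.

14,300 Ft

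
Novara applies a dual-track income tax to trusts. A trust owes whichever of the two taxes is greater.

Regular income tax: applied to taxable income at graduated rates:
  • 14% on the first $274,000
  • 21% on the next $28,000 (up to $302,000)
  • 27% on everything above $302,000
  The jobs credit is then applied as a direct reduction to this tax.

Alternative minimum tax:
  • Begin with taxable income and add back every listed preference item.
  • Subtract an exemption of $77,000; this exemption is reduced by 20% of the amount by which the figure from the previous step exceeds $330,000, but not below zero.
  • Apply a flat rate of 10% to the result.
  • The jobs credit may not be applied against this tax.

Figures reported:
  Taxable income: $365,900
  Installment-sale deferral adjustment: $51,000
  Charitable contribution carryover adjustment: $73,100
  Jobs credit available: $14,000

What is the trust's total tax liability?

Alternative minimum tax:
  Adjusted income: $365,900 + $51,000 + $73,100 = $490,000
  Exemption: $77,000 − 20% × ($490,000 − $330,000) = $77,000 − $32,000 = $45,000
  Base: $490,000 − $45,000 = $445,000
  $445,000 × 10% = $44,500

Regular income tax:
  $274,000 × 14% = $38,360
  $28,000 × 21% = $5,880
  $63,900 × 27% = $17,253
  → $61,493
  Less jobs credit $14,000 → $47,493

$47,493 > $44,500, so the regular income tax governs.

$47,493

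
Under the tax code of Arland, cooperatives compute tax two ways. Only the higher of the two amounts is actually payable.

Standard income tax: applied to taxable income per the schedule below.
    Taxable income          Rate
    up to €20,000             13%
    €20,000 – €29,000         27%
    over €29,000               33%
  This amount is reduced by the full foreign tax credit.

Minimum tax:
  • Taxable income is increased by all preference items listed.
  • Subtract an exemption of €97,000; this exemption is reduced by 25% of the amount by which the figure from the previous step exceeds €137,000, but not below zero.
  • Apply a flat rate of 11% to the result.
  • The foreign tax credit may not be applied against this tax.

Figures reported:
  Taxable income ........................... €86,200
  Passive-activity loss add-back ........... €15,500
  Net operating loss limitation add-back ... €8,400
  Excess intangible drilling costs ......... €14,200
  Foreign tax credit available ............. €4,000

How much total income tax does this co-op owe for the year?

Minimum tax:
  Adjusted income: €86,200 + €15,500 + €8,400 + €14,200 = €124,300
  Exemption: €124,300 ≤ €137,000, so full €97,000 applies
  Base: €124,300 − €97,000 = €27,300
  €27,300 × 11% = €3,003

Standard income tax:
  €20,000 × 13% = €2,600
  €9,000 × 27% = €2,430
  €57,200 × 33% = €18,876
  → €23,906
  Less foreign tax credit €4,000 → €19,906

€19,906 > €3,003, so the standard income tax governs.

€19,906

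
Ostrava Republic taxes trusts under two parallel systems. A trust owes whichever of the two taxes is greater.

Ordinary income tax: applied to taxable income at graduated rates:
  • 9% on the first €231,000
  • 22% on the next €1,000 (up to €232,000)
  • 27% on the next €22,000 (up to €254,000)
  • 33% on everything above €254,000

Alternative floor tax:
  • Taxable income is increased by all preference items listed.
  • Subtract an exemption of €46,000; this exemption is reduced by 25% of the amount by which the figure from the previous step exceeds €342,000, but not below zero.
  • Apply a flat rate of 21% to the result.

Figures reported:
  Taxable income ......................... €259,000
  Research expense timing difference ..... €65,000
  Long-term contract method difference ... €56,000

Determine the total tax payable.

€72,135

Ordinary income tax:
  €231,000 × 9% = €20,790
  €1,000 × 22% = €220
  €22,000 × 27% = €5,940
  €5,000 × 33% = €1,650
  → €28,600

Alternative floor tax:
  Adjusted income: €259,000 + €65,000 + €56,000 = €380,000
  Exemption: €46,000 − 25% × (€380,000 − €342,000) = €46,000 − €9,500 = €36,500
  Base: €380,000 − €36,500 = €343,500
  €343,500 × 21% = €72,135

€72,135 > €28,600, so the alternative floor tax is the binding amount.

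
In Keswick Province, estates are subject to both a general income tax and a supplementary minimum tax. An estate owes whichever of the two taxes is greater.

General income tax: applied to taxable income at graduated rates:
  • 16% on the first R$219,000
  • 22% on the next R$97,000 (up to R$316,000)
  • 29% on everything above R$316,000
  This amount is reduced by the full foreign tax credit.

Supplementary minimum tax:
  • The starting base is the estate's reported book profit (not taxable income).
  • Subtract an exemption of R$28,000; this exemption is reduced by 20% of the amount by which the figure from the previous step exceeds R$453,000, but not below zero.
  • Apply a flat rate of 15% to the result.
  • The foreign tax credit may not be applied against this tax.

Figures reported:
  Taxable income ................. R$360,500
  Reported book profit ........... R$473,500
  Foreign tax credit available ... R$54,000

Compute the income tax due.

General income tax:
  R$219,000 × 16% = R$35,040
  R$97,000 × 22% = R$21,340
  R$44,500 × 29% = R$12,905
  → R$69,285
  Less foreign tax credit R$54,000 → R$15,285

Supplementary minimum tax:
  Base (reported book profit): R$473,500
  Exemption: R$28,000 − 20% × (R$473,500 − R$453,000) = R$28,000 − R$4,100 = R$23,900
  Base: R$473,500 − R$23,900 = R$449,600
  R$449,600 × 15% = R$67,440

R$67,440 > R$15,285, so the supplementary minimum tax is the binding amount.

R$67,440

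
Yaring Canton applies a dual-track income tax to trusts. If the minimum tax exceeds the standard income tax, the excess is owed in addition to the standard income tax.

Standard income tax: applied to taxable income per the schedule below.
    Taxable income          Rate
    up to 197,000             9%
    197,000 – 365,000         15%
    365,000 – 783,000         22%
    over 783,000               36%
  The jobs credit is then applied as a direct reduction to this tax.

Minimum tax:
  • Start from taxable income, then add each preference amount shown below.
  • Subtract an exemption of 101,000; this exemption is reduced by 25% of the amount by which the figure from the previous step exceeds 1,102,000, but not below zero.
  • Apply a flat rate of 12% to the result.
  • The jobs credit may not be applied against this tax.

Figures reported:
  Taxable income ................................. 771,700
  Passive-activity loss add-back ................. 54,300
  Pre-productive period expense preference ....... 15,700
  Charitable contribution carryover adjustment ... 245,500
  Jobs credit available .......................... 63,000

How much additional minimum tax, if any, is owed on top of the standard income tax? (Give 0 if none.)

48,940

Standard income tax:
  197,000 × 9% = 17,730
  168,000 × 15% = 25,200
  406,700 × 22% = 89,474
  → 132,404
  Less jobs credit 63,000 → 69,404

Minimum tax:
  Adjusted income: 771,700 + 54,300 + 15,700 + 245,500 = 1,087,200
  Exemption: 1,087,200 ≤ 1,102,000, so full 101,000 applies
  Base: 1,087,200 − 101,000 = 986,200
  986,200 × 12% = 118,344

Excess of minimum tax over standard income tax: 118,344 − 69,404 = 48,940.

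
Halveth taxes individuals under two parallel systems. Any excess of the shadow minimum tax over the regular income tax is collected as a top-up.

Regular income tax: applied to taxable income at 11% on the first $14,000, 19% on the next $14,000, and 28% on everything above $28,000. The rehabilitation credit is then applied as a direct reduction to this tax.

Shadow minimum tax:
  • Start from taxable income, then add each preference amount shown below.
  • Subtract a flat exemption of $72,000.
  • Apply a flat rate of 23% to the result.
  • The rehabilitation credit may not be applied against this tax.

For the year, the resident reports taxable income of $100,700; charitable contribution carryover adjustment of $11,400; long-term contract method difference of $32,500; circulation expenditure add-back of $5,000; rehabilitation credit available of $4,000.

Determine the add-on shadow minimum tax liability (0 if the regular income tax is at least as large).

$0

Regular income tax:
  $14,000 × 11% = $1,540
  $14,000 × 19% = $2,660
  $72,700 × 28% = $20,356
  → $24,556
  Less rehabilitation credit $4,000 → $20,556

Shadow minimum tax:
  Adjusted income: $100,700 + $11,400 + $32,500 + $5,000 = $149,600
  Less exemption $72,000 → base $77,600
  $77,600 × 23% = $17,848

$17,848 ≤ $20,556, so no add-on is due.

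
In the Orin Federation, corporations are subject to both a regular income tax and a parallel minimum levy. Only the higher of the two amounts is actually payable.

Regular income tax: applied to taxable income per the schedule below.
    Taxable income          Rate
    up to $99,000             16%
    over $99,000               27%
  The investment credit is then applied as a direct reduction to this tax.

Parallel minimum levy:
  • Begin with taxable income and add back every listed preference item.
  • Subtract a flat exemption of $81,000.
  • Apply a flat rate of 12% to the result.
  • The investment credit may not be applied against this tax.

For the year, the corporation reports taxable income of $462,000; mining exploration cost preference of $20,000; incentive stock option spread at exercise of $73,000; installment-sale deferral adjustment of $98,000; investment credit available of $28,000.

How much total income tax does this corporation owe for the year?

$85,850

Parallel minimum levy:
  Adjusted income: $462,000 + $20,000 + $73,000 + $98,000 = $653,000
  Less exemption $81,000 → base $572,000
  $572,000 × 12% = $68,640

Regular income tax:
  $99,000 × 16% = $15,840
  $363,000 × 27% = $98,010
  → $113,850
  Less investment credit $28,000 → $85,850

$85,850 > $68,640, so the regular income tax governs.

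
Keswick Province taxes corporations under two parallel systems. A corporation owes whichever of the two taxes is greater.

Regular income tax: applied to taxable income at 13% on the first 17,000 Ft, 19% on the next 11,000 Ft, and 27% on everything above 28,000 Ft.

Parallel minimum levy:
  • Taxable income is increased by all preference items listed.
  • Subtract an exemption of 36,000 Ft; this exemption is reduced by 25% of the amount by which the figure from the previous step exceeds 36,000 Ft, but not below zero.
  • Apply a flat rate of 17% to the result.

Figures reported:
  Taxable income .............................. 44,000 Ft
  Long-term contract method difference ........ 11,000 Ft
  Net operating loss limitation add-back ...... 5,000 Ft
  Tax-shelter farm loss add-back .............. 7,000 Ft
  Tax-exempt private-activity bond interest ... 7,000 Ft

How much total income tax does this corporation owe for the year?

8,620 Ft

Parallel minimum levy:
  Adjusted income: 44,000 Ft + 11,000 Ft + 5,000 Ft + 7,000 Ft + 7,000 Ft = 74,000 Ft
  Exemption: 36,000 Ft − 25% × (74,000 Ft − 36,000 Ft) = 36,000 Ft − 9,500 Ft = 26,500 Ft
  Base: 74,000 Ft − 26,500 Ft = 47,500 Ft
  47,500 Ft × 17% = 8,075 Ft

Regular income tax:
  17,000 Ft × 13% = 2,210 Ft
  11,000 Ft × 19% = 2,090 Ft
  16,000 Ft × 27% = 4,320 Ft
  → 8,620 Ft

8,620 Ft > 8,075 Ft, so the regular income tax governs.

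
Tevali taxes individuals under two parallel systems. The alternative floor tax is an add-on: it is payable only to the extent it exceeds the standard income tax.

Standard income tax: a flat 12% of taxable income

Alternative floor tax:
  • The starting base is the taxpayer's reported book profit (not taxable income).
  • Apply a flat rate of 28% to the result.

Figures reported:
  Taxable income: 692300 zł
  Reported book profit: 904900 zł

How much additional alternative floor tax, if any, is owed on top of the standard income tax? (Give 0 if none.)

170296 zł

Alternative floor tax:
  Base (reported book profit): 904900 zł
  904900 zł × 28% = 253372 zł

Standard income tax:
  692300 zł × 12% = 83076 zł

Excess of alternative floor tax over standard income tax: 253372 zł − 83076 zł = 170296 zł.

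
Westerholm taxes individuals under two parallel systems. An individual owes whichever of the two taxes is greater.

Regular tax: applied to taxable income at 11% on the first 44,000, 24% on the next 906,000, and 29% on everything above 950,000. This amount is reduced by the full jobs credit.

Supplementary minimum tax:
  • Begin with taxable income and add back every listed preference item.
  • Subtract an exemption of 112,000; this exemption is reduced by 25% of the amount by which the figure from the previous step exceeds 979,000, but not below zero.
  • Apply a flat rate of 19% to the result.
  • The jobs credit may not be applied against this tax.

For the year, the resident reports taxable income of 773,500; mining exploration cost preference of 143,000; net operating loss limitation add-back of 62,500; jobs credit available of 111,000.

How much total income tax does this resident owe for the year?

164,730

Supplementary minimum tax:
  Adjusted income: 773,500 + 143,000 + 62,500 = 979,000
  Exemption: 979,000 ≤ 979,000, so full 112,000 applies
  Base: 979,000 − 112,000 = 867,000
  867,000 × 19% = 164,730

Regular tax:
  44,000 × 11% = 4,840
  729,500 × 24% = 175,080
  → 179,920
  Less jobs credit 111,000 → 68,920

164,730 > 68,920, so the supplementary minimum tax is the binding amount.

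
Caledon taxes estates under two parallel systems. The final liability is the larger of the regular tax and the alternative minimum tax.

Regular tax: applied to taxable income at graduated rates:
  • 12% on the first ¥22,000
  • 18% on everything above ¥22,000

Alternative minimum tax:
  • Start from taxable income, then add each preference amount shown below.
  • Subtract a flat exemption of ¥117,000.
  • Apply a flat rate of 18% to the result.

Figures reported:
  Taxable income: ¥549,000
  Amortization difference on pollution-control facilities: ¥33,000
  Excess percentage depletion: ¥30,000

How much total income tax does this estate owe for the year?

¥97,500

Alternative minimum tax:
  Adjusted income: ¥549,000 + ¥33,000 + ¥30,000 = ¥612,000
  Less exemption ¥117,000 → base ¥495,000
  ¥495,000 × 18% = ¥89,100

Regular tax:
  ¥22,000 × 12% = ¥2,640
  ¥527,000 × 18% = ¥94,860
  → ¥97,500

¥97,500 > ¥89,100, so the regular tax governs.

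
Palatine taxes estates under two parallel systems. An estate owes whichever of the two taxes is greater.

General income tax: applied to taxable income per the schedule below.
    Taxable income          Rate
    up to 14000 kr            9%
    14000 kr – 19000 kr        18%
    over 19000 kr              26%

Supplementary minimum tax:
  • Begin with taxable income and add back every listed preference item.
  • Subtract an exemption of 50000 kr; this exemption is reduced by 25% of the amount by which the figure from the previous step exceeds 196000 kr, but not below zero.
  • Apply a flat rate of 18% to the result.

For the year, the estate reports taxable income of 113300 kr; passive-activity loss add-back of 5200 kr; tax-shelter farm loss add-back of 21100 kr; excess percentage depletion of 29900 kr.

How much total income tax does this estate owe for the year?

Supplementary minimum tax:
  Adjusted income: 113300 kr + 5200 kr + 21100 kr + 29900 kr = 169500 kr
  Exemption: 169500 kr ≤ 196000 kr, so full 50000 kr applies
  Base: 169500 kr − 50000 kr = 119500 kr
  119500 kr × 18% = 21510 kr

General income tax:
  14000 kr × 9% = 1260 kr
  5000 kr × 18% = 900 kr
  94300 kr × 26% = 24518 kr
  → 26678 kr

26678 kr > 21510 kr, so the general income tax governs.

26678 kr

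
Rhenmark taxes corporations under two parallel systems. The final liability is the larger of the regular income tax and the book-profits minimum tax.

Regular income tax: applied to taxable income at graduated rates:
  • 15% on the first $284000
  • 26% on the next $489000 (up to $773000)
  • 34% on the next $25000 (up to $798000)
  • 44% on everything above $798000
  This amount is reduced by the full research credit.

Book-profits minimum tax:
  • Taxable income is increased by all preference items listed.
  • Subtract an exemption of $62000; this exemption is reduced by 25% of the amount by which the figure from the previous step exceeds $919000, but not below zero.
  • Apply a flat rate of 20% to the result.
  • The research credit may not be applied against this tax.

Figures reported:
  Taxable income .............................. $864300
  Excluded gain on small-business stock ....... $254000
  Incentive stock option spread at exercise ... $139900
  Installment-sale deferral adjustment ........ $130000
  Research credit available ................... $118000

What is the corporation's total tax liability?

Book-profits minimum tax:
  Adjusted income: $864300 + $254000 + $139900 + $130000 = $1388200
  Exemption: 25% × ($1388200 − $919000) = $117300 ≥ $62000, so the exemption is fully phased out
  Base: $1388200 − $0 = $1388200
  $1388200 × 20% = $277640

Regular income tax:
  $284000 × 15% = $42600
  $489000 × 26% = $127140
  $25000 × 34% = $8500
  $66300 × 44% = $29172
  → $207412
  Less research credit $118000 → $89412

$277640 > $89412, so the book-profits minimum tax is the binding amount.

$277640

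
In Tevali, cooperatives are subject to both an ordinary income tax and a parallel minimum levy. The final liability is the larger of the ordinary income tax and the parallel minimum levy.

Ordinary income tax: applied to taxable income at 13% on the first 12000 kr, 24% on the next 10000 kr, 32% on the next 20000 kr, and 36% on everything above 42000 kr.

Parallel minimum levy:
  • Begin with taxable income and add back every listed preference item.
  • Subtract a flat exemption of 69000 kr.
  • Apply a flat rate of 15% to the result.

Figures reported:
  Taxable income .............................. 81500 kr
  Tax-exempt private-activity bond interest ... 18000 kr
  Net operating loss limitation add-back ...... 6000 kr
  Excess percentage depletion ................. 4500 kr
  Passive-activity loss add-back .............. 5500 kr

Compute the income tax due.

Ordinary income tax:
  12000 kr × 13% = 1560 kr
  10000 kr × 24% = 2400 kr
  20000 kr × 32% = 6400 kr
  39500 kr × 36% = 14220 kr
  → 24580 kr

Parallel minimum levy:
  Adjusted income: 81500 kr + 18000 kr + 6000 kr + 4500 kr + 5500 kr = 115500 kr
  Less exemption 69000 kr → base 46500 kr
  46500 kr × 15% = 6975 kr

24580 kr > 6975 kr, so the ordinary income tax governs.

24580 kr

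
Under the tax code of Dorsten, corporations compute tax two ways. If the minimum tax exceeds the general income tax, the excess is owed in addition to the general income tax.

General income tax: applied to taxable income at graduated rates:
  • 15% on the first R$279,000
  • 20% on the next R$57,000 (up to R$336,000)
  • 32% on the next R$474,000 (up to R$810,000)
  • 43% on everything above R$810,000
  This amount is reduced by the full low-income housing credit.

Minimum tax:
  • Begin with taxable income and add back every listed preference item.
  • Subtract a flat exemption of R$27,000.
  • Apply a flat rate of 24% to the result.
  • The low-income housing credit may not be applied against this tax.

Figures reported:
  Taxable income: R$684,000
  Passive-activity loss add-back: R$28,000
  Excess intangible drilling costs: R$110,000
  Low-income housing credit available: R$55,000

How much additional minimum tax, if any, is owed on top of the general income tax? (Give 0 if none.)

R$81,190

General income tax:
  R$279,000 × 15% = R$41,850
  R$57,000 × 20% = R$11,400
  R$348,000 × 32% = R$111,360
  → R$164,610
  Less low-income housing credit R$55,000 → R$109,610

Minimum tax:
  Adjusted income: R$684,000 + R$28,000 + R$110,000 = R$822,000
  Less exemption R$27,000 → base R$795,000
  R$795,000 × 24% = R$190,800

Excess of minimum tax over general income tax: R$190,800 − R$109,610 = R$81,190.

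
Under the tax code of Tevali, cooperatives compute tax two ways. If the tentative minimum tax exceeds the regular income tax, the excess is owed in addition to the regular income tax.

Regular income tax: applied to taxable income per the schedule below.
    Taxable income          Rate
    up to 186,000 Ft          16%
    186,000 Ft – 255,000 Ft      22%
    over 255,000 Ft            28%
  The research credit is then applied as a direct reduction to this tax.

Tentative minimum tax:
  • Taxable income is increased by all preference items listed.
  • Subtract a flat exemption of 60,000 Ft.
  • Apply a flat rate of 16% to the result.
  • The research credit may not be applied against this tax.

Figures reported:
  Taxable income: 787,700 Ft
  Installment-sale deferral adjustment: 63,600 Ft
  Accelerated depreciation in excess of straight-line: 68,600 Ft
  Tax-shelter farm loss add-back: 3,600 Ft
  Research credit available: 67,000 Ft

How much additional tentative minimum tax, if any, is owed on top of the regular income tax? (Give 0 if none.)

11,064 Ft

Tentative minimum tax:
  Adjusted income: 787,700 Ft + 63,600 Ft + 68,600 Ft + 3,600 Ft = 923,500 Ft
  Less exemption 60,000 Ft → base 863,500 Ft
  863,500 Ft × 16% = 138,160 Ft

Regular income tax:
  186,000 Ft × 16% = 29,760 Ft
  69,000 Ft × 22% = 15,180 Ft
  532,700 Ft × 28% = 149,156 Ft
  → 194,096 Ft
  Less research credit 67,000 Ft → 127,096 Ft

Excess of tentative minimum tax over regular income tax: 138,160 Ft − 127,096 Ft = 11,064 Ft.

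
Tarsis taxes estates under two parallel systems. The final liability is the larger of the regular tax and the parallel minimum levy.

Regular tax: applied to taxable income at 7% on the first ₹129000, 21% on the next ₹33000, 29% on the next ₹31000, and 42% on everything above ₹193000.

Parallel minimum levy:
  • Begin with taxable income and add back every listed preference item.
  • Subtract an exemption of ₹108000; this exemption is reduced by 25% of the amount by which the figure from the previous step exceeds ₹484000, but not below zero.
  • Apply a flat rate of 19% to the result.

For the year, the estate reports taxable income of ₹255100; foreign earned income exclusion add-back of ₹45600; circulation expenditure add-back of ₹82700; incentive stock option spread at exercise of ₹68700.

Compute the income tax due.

Parallel minimum levy:
  Adjusted income: ₹255100 + ₹45600 + ₹82700 + ₹68700 = ₹452100
  Exemption: ₹452100 ≤ ₹484000, so full ₹108000 applies
  Base: ₹452100 − ₹108000 = ₹344100
  ₹344100 × 19% = ₹65379

Regular tax:
  ₹129000 × 7% = ₹9030
  ₹33000 × 21% = ₹6930
  ₹31000 × 29% = ₹8990
  ₹62100 × 42% = ₹26082
  → ₹51032

₹65379 > ₹51032, so the parallel minimum levy is the binding amount.

₹65379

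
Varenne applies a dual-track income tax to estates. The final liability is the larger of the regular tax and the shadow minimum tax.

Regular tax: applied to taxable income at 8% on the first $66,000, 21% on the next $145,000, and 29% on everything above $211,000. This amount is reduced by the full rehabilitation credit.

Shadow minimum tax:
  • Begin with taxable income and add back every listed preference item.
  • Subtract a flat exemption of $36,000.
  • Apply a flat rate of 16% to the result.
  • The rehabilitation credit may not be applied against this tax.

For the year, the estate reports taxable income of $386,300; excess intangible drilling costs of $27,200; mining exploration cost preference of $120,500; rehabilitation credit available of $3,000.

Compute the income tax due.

$83,567

Regular tax:
  $66,000 × 8% = $5,280
  $145,000 × 21% = $30,450
  $175,300 × 29% = $50,837
  → $86,567
  Less rehabilitation credit $3,000 → $83,567

Shadow minimum tax:
  Adjusted income: $386,300 + $27,200 + $120,500 = $534,000
  Less exemption $36,000 → base $498,000
  $498,000 × 16% = $79,680

$83,567 > $79,680, so the regular tax governs.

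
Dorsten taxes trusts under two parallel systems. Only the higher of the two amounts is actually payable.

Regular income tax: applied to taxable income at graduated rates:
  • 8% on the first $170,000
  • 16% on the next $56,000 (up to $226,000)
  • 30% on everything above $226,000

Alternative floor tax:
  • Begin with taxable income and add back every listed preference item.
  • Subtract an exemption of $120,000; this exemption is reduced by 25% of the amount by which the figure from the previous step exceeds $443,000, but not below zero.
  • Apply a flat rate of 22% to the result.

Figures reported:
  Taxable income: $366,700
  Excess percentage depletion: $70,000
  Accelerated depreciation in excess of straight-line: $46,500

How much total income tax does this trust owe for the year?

Regular income tax:
  $170,000 × 8% = $13,600
  $56,000 × 16% = $8,960
  $140,700 × 30% = $42,210
  → $64,770

Alternative floor tax:
  Adjusted income: $366,700 + $70,000 + $46,500 = $483,200
  Exemption: $120,000 − 25% × ($483,200 − $443,000) = $120,000 − $10,050 = $109,950
  Base: $483,200 − $109,950 = $373,250
  $373,250 × 22% = $82,115

$82,115 > $64,770, so the alternative floor tax is the binding amount.

$82,115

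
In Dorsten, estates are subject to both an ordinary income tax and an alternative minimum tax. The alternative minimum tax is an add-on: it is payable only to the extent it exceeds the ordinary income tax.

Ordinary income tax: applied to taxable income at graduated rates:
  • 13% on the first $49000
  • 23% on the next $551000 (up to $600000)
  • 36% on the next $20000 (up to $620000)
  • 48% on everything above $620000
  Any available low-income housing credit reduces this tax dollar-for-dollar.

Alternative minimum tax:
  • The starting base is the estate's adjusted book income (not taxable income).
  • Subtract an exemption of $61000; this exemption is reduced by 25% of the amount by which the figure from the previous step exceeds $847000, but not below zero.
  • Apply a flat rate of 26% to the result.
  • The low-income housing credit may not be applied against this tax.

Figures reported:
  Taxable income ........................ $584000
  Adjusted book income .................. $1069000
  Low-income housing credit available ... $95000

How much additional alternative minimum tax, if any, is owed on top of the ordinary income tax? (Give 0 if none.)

$242090

Ordinary income tax:
  $49000 × 13% = $6370
  $535000 × 23% = $123050
  → $129420
  Less low-income housing credit $95000 → $34420

Alternative minimum tax:
  Base (adjusted book income): $1069000
  Exemption: $61000 − 25% × ($1069000 − $847000) = $61000 − $55500 = $5500
  Base: $1069000 − $5500 = $1063500
  $1063500 × 26% = $276510

Excess of alternative minimum tax over ordinary income tax: $276510 − $34420 = $242090.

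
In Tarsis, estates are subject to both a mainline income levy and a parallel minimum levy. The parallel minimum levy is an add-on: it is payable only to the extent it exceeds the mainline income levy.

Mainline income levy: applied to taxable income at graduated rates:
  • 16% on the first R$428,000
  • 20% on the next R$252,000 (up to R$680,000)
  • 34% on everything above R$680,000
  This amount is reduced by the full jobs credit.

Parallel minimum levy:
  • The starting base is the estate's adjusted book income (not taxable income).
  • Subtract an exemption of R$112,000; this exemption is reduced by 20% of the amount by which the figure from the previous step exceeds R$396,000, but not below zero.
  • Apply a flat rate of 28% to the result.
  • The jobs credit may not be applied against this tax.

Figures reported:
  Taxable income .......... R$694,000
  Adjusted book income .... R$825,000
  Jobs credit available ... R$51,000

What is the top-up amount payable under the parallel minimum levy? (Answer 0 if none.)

Parallel minimum levy:
  Base (adjusted book income): R$825,000
  Exemption: R$112,000 − 20% × (R$825,000 − R$396,000) = R$112,000 − R$85,800 = R$26,200
  Base: R$825,000 − R$26,200 = R$798,800
  R$798,800 × 28% = R$223,664

Mainline income levy:
  R$428,000 × 16% = R$68,480
  R$252,000 × 20% = R$50,400
  R$14,000 × 34% = R$4,760
  → R$123,640
  Less jobs credit R$51,000 → R$72,640

Excess of parallel minimum levy over mainline income levy: R$223,664 − R$72,640 = R$151,024.

R$151,024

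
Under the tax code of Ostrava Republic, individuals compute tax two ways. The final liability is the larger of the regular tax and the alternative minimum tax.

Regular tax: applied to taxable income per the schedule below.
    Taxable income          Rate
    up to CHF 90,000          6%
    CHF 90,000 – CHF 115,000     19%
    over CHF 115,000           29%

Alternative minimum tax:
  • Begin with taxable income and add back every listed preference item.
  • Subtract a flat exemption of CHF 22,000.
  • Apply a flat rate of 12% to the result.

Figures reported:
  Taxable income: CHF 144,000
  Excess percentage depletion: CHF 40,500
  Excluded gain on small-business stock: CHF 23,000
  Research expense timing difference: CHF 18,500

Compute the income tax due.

CHF 24,480

Regular tax:
  CHF 90,000 × 6% = CHF 5,400
  CHF 25,000 × 19% = CHF 4,750
  CHF 29,000 × 29% = CHF 8,410
  → CHF 18,560

Alternative minimum tax:
  Adjusted income: CHF 144,000 + CHF 40,500 + CHF 23,000 + CHF 18,500 = CHF 226,000
  Less exemption CHF 22,000 → base CHF 204,000
  CHF 204,000 × 12% = CHF 24,480

CHF 24,480 > CHF 18,560, so the alternative minimum tax is the binding amount.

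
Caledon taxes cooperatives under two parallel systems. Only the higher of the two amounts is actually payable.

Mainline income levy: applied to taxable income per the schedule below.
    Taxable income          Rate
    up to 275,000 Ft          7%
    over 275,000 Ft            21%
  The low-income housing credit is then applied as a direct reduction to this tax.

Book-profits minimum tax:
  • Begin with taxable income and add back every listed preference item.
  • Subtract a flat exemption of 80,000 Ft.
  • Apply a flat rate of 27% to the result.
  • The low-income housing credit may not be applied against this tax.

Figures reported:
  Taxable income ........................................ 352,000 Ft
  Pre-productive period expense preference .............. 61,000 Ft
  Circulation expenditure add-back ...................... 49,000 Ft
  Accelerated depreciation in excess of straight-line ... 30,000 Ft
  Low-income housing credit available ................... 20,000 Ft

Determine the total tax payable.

Mainline income levy:
  275,000 Ft × 7% = 19,250 Ft
  77,000 Ft × 21% = 16,170 Ft
  → 35,420 Ft
  Less low-income housing credit 20,000 Ft → 15,420 Ft

Book-profits minimum tax:
  Adjusted income: 352,000 Ft + 61,000 Ft + 49,000 Ft + 30,000 Ft = 492,000 Ft
  Less exemption 80,000 Ft → base 412,000 Ft
  412,000 Ft × 27% = 111,240 Ft

111,240 Ft > 15,420 Ft, so the book-profits minimum tax is the binding amount.

111,240 Ft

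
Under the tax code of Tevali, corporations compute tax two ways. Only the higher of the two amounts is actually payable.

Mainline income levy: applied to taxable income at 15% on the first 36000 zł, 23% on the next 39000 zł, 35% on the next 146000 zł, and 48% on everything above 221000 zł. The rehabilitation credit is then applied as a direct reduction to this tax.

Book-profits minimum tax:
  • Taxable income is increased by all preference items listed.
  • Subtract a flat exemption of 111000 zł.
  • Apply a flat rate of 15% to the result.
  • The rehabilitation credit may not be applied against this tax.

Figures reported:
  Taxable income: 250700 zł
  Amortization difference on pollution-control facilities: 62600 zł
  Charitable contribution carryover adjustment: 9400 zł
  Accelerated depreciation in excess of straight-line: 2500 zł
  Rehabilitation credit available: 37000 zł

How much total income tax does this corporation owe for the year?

42726 zł

Mainline income levy:
  36000 zł × 15% = 5400 zł
  39000 zł × 23% = 8970 zł
  146000 zł × 35% = 51100 zł
  29700 zł × 48% = 14256 zł
  → 79726 zł
  Less rehabilitation credit 37000 zł → 42726 zł

Book-profits minimum tax:
  Adjusted income: 250700 zł + 62600 zł + 9400 zł + 2500 zł = 325200 zł
  Less exemption 111000 zł → base 214200 zł
  214200 zł × 15% = 32130 zł

42726 zł > 32130 zł, so the mainline income levy governs.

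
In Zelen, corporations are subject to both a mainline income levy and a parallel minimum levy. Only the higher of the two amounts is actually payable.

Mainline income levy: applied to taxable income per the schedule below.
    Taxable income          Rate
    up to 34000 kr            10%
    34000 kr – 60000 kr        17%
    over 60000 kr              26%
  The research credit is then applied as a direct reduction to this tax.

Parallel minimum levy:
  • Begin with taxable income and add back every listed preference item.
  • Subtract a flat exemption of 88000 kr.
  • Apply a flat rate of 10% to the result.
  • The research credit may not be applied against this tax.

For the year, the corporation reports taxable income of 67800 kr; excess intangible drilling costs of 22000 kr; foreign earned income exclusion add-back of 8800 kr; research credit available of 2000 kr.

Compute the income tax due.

7848 kr

Parallel minimum levy:
  Adjusted income: 67800 kr + 22000 kr + 8800 kr = 98600 kr
  Less exemption 88000 kr → base 10600 kr
  10600 kr × 10% = 1060 kr

Mainline income levy:
  34000 kr × 10% = 3400 kr
  26000 kr × 17% = 4420 kr
  7800 kr × 26% = 2028 kr
  → 9848 kr
  Less research credit 2000 kr → 7848 kr

7848 kr > 1060 kr, so the mainline income levy governs.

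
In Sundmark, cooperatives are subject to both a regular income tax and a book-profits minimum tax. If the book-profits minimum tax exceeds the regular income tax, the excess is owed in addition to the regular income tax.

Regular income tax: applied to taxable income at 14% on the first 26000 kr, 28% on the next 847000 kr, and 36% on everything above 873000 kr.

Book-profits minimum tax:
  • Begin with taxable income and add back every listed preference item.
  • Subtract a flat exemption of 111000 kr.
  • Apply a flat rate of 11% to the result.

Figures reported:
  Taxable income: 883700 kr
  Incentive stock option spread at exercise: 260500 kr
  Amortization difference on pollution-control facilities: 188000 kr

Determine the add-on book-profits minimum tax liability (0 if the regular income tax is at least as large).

0 kr

Regular income tax:
  26000 kr × 14% = 3640 kr
  847000 kr × 28% = 237160 kr
  10700 kr × 36% = 3852 kr
  → 244652 kr

Book-profits minimum tax:
  Adjusted income: 883700 kr + 260500 kr + 188000 kr = 1332200 kr
  Less exemption 111000 kr → base 1221200 kr
  1221200 kr × 11% = 134332 kr

134332 kr ≤ 244652 kr, so no add-on is due.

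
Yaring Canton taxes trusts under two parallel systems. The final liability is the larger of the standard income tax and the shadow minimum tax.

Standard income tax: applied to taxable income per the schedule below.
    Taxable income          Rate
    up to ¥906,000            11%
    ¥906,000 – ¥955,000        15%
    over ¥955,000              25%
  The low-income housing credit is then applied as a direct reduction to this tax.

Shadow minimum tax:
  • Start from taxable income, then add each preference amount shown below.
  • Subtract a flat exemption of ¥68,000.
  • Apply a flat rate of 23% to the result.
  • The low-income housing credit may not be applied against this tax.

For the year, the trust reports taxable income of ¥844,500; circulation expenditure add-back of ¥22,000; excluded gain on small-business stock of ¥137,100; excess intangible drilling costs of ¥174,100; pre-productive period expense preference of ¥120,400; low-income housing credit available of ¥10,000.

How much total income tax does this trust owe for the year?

Standard income tax:
  ¥844,500 × 11% = ¥92,895
  Less low-income housing credit ¥10,000 → ¥82,895

Shadow minimum tax:
  Adjusted income: ¥844,500 + ¥22,000 + ¥137,100 + ¥174,100 + ¥120,400 = ¥1,298,100
  Less exemption ¥68,000 → base ¥1,230,100
  ¥1,230,100 × 23% = ¥282,923

¥282,923 > ¥82,895, so the shadow minimum tax is the binding amount.

¥282,923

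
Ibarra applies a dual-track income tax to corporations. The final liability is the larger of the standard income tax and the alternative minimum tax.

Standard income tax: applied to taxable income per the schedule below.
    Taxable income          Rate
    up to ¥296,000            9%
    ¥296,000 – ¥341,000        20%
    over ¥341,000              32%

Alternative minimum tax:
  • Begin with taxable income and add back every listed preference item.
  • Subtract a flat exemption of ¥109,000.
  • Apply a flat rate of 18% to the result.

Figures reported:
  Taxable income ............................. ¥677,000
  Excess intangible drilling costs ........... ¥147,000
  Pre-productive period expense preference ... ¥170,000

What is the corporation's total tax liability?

Standard income tax:
  ¥296,000 × 9% = ¥26,640
  ¥45,000 × 20% = ¥9,000
  ¥336,000 × 32% = ¥107,520
  → ¥143,160

Alternative minimum tax:
  Adjusted income: ¥677,000 + ¥147,000 + ¥170,000 = ¥994,000
  Less exemption ¥109,000 → base ¥885,000
  ¥885,000 × 18% = ¥159,300

¥159,300 > ¥143,160, so the alternative minimum tax is the binding amount.

¥159,300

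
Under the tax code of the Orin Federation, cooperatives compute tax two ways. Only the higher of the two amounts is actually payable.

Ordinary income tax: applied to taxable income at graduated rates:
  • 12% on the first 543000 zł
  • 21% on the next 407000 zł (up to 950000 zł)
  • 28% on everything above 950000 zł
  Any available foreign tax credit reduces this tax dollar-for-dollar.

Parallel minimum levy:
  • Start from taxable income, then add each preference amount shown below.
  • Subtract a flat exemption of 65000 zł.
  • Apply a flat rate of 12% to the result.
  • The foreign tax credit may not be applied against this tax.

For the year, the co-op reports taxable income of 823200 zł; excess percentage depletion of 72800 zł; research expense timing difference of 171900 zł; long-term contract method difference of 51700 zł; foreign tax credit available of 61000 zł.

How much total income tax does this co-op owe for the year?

126552 zł

Parallel minimum levy:
  Adjusted income: 823200 zł + 72800 zł + 171900 zł + 51700 zł = 1119600 zł
  Less exemption 65000 zł → base 1054600 zł
  1054600 zł × 12% = 126552 zł

Ordinary income tax:
  543000 zł × 12% = 65160 zł
  280200 zł × 21% = 58842 zł
  → 124002 zł
  Less foreign tax credit 61000 zł → 63002 zł

126552 zł > 63002 zł, so the parallel minimum levy is the binding amount.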